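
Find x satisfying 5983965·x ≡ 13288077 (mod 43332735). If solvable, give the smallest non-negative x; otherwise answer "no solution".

gcd(5983965, 43332735):
43332735 = 7*5983965 + 1444980
5983965 = 4*1444980 + 204045
1444980 = 7*204045 + 16665
204045 = 12*16665 + 4065
16665 = 4*4065 + 405
4065 = 10*405 + 15
405 = 27*15 + 0
gcd = 15, but 15 ∤ 13288077, so the congruence has no solution.

no solution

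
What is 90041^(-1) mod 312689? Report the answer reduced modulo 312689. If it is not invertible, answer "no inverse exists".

Extended Euclidean algorithm:
312689 = 3·90041 + 42566
90041 = 2·42566 + 4909
42566 = 8·4909 + 3294
4909 = 1·3294 + 1615
3294 = 2·1615 + 64
1615 = 25·64 + 15
64 = 4·15 + 4
15 = 3·4 + 3
4 = 1·3 + 1
3 = 3·1 + 0
The gcd is 1. Working backward:
1 = 4 − 3
1 = −15 + 4·4
1 = 4·64 − 17·15
1 = −17·1615 + 429·64
1 = 429·3294 − 875·1615
1 = −875·4909 + 1304·3294
1 = 1304·42566 − 11307·4909
1 = −11307·90041 + 23918·42566
1 = 23918·312689 − 83061·90041
Hence 90041⁻¹ ≡ -83061 ≡ 229628 (mod 312689).

229628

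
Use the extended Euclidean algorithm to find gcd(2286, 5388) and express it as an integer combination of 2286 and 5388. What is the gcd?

Apply Euclid's algorithm to 5388 and 2286:
5388 = 2*2286 + 816
2286 = 2*816 + 654
816 = 1*654 + 162
654 = 4*162 + 6
162 = 27*6 + 0
gcd(2286, 5388) = 6.
Express as a combination:
6 = 654 − 4·162
6 = −4·816 + 5·654
6 = 5·2286 − 14·816
6 = −14·5388 + 33·2286
So 6 = (-14)·5388 + (33)·2286.

6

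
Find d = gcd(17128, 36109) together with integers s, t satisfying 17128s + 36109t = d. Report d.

1

Euclidean algorithm:
36109 = 2·17128 + 1853
17128 = 9·1853 + 451
1853 = 4·451 + 49
451 = 9·49 + 10
49 = 4·10 + 9
10 = 1·9 + 1
9 = 9·1 + 0
gcd(17128, 36109) = 1.
Working backward:
1 = 10 − 9
1 = −49 + 5·10
1 = 5·451 − 46·49
1 = −46·1853 + 189·451
1 = 189·17128 − 1747·1853
1 = −1747·36109 + 3683·17128
So 1 = (-1747)·36109 + (3683)·17128.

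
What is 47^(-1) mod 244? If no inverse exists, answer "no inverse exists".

135

gcd(244, 47) by repeated division:
244 = 5·47 + 9
47 = 5·9 + 2
9 = 4·2 + 1
2 = 2·1 + 0
Since gcd(47, 244) = 1, back-substitute to write 1 as a combination:
1 = 9 − 4·2
1 = −4·47 + 21·9
1 = 21·244 − 109·47
So 47·(-109) ≡ 1 (mod 244), and -109 ≡ 135 (mod 244).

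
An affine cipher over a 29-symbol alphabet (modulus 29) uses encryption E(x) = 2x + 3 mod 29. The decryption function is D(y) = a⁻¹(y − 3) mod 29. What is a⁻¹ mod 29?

Run Euclid on (29, 2):
29 = 14×2 + 1
2 = 2×1 + 0
Since gcd(2, 29) = 1, back-substitute to write 1 as a combination:
1 = 29 − 14·2
Hence 2⁻¹ ≡ -14 ≡ 15 (mod 29).

15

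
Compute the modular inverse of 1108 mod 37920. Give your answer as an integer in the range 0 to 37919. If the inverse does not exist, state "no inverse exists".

Compute gcd(1108, 37920):
37920 = 34×1108 + 248
1108 = 4×248 + 116
248 = 2×116 + 16
116 = 7×16 + 4
16 = 4×4 + 0
gcd(1108, 37920) = 4 ≠ 1, so 1108 has no multiplicative inverse modulo 37920.

no inverse exists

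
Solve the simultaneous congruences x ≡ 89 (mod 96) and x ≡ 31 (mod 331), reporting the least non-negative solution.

15257

Write x = 89 + 96·k. Then 96·k ≡ 31 − 89 ≡ 273 (mod 331).
Need 96⁻¹ mod 331. Extended Euclid on (331, 96):
331 = 3·96 + 43
96 = 2·43 + 10
43 = 4·10 + 3
10 = 3·3 + 1
3 = 3·1 + 0
Back-substitute:
1 = 10 − 3·3
1 = −3·43 + 13·10
1 = 13·96 − 29·43
1 = −29·331 + 100·96
96⁻¹ ≡ 100 (mod 331), so k ≡ 100·273 ≡ 158 (mod 331).
x = 89 + 96·158 = 15257.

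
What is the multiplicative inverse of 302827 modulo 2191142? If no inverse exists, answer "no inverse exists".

Apply the Euclidean algorithm to 2191142 and 302827:
2191142 = 7*302827 + 71353
302827 = 4*71353 + 17415
71353 = 4*17415 + 1693
17415 = 10*1693 + 485
1693 = 3*485 + 238
485 = 2*238 + 9
238 = 26*9 + 4
9 = 2*4 + 1
4 = 4*1 + 0
gcd = 1, so the inverse exists. Back-substitute:
1 = 9 − 2·4
1 = −2·238 + 53·9
1 = 53·485 − 108·238
1 = −108·1693 + 377·485
1 = 377·17415 − 3878·1693
1 = −3878·71353 + 15889·17415
1 = 15889·302827 − 67434·71353
1 = −67434·2191142 + 487927·302827
So 302827·487927 ≡ 1 (mod 2191142).

487927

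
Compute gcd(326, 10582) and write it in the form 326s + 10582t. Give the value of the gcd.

2

Apply Euclid's algorithm to 10582 and 326:
10582 = 32·326 + 150
326 = 2·150 + 26
150 = 5·26 + 20
26 = 1·20 + 6
20 = 3·6 + 2
6 = 3·2 + 0
gcd(326, 10582) = 2.
Back-substituting:
2 = 20 − 3·6
2 = −3·26 + 4·20
2 = 4·150 − 23·26
2 = −23·326 + 50·150
2 = 50·10582 − 1623·326
So 2 = (50)·10582 + (-1623)·326.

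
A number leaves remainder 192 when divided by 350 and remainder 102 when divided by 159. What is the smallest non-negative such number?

9642

Write x = 192 + 350·k. Then 350·k ≡ 102 − 192 ≡ 69 (mod 159).
Need 350⁻¹ mod 159. Extended Euclid on (159, 32):
159 = 4*32 + 31
32 = 1*31 + 1
31 = 31*1 + 0
Back-substitute:
1 = 32 − 31
1 = −159 + 5·32
350⁻¹ ≡ 5 (mod 159), so k ≡ 5·69 ≡ 27 (mod 159).
x = 192 + 350·27 = 9642.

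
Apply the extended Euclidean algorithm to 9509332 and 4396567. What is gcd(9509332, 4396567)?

7

Repeated division:
9509332 = 2*4396567 + 716198
4396567 = 6*716198 + 99379
716198 = 7*99379 + 20545
99379 = 4*20545 + 17199
20545 = 1*17199 + 3346
17199 = 5*3346 + 469
3346 = 7*469 + 63
469 = 7*63 + 28
63 = 2*28 + 7
28 = 4*7 + 0
gcd(9509332, 4396567) = 7.
Back-substituting:
7 = 63 − 2·28
7 = −2·469 + 15·63
7 = 15·3346 − 107·469
7 = −107·17199 + 550·3346
7 = 550·20545 − 657·17199
7 = −657·99379 + 3178·20545
7 = 3178·716198 − 22903·99379
7 = −22903·4396567 + 140596·716198
7 = 140596·9509332 − 304095·4396567
So 7 = (140596)·9509332 + (-304095)·4396567.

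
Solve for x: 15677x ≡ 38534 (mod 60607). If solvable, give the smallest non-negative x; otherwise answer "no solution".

54161

First find gcd(15677, 60607):
60607 = 3*15677 + 13576
15677 = 1*13576 + 2101
13576 = 6*2101 + 970
2101 = 2*970 + 161
970 = 6*161 + 4
161 = 40*4 + 1
4 = 4*1 + 0
gcd = 1, so a unique solution mod 60607 exists.
Back-substitute for the Bézout coefficients:
1 = 161 − 40·4
1 = −40·970 + 241·161
1 = 241·2101 − 522·970
1 = −522·13576 + 3373·2101
1 = 3373·15677 − 3895·13576
1 = −3895·60607 + 15058·15677
So 15677·(15058) ≡ 1 (mod 60607), giving 15677⁻¹ ≡ 15058.
x ≡ 15677⁻¹·38534 ≡ 15058·38534 ≡ 54161 (mod 60607).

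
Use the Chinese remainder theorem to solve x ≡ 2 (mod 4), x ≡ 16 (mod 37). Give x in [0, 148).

90

Write x = 2 + 4·k. Then 4·k ≡ 16 − 2 ≡ 14 (mod 37).
Need 4⁻¹ mod 37. Extended Euclid on (37, 4):
37 = 9*4 + 1
4 = 4*1 + 0
Back-substitute:
1 = 37 − 9·4
4⁻¹ ≡ 28 (mod 37), so k ≡ 28·14 ≡ 22 (mod 37).
x = 2 + 4·22 = 90.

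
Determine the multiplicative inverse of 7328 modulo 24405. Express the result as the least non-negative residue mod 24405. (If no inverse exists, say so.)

Apply the Euclidean algorithm to 24405 and 7328:
24405 = 3*7328 + 2421
7328 = 3*2421 + 65
2421 = 37*65 + 16
65 = 4*16 + 1
16 = 16*1 + 0
gcd = 1, so the inverse exists. Back-substitute:
1 = 65 − 4·16
1 = −4·2421 + 149·65
1 = 149·7328 − 451·2421
1 = −451·24405 + 1502·7328
So 7328·1502 ≡ 1 (mod 24405).

1502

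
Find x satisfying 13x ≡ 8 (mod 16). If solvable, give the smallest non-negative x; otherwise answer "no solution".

8

First find gcd(13, 16):
16 = 1×13 + 3
13 = 4×3 + 1
3 = 3×1 + 0
gcd = 1, so a unique solution mod 16 exists.
Back-substitute for the Bézout coefficients:
1 = 13 − 4·3
1 = −4·16 + 5·13
So 13·(5) ≡ 1 (mod 16), giving 13⁻¹ ≡ 5.
x ≡ 13⁻¹·8 ≡ 5·8 ≡ 8 (mod 16).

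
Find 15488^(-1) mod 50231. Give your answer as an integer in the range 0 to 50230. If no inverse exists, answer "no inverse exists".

Extended Euclidean algorithm:
50231 = 3*15488 + 3767
15488 = 4*3767 + 420
3767 = 8*420 + 407
420 = 1*407 + 13
407 = 31*13 + 4
13 = 3*4 + 1
4 = 4*1 + 0
Since gcd(15488, 50231) = 1, back-substitute to write 1 as a combination:
1 = 13 − 3·4
1 = −3·407 + 94·13
1 = 94·420 − 97·407
1 = −97·3767 + 870·420
1 = 870·15488 − 3577·3767
1 = −3577·50231 + 11601·15488
So 15488·11601 ≡ 1 (mod 50231).

11601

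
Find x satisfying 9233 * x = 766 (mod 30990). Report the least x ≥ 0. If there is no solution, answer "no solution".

First find gcd(9233, 30990):
30990 = 3*9233 + 3291
9233 = 2*3291 + 2651
3291 = 1*2651 + 640
2651 = 4*640 + 91
640 = 7*91 + 3
91 = 30*3 + 1
3 = 3*1 + 0
gcd = 1, so a unique solution mod 30990 exists.
Back-substitute for the Bézout coefficients:
1 = 91 − 30·3
1 = −30·640 + 211·91
1 = 211·2651 − 874·640
1 = −874·3291 + 1085·2651
1 = 1085·9233 − 3044·3291
1 = −3044·30990 + 10217·9233
So 9233·(10217) ≡ 1 (mod 30990), giving 9233⁻¹ ≡ 10217.
x ≡ 9233⁻¹·766 ≡ 10217·766 ≡ 16742 (mod 30990).

16742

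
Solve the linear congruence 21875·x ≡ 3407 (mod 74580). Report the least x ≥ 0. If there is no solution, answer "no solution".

gcd(21875, 74580):
74580 = 3×21875 + 8955
21875 = 2×8955 + 3965
8955 = 2×3965 + 1025
3965 = 3×1025 + 890
1025 = 1×890 + 135
890 = 6×135 + 80
135 = 1×80 + 55
80 = 1×55 + 25
55 = 2×25 + 5
25 = 5×5 + 0
gcd = 5, but 5 ∤ 3407, so the congruence has no solution.

no solution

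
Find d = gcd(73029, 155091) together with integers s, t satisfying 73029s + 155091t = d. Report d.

3

Repeated division:
155091 = 2·73029 + 9033
73029 = 8·9033 + 765
9033 = 11·765 + 618
765 = 1·618 + 147
618 = 4·147 + 30
147 = 4·30 + 27
30 = 1·27 + 3
27 = 9·3 + 0
gcd(73029, 155091) = 3.
Express as a combination:
3 = 30 − 27
3 = −147 + 5·30
3 = 5·618 − 21·147
3 = −21·765 + 26·618
3 = 26·9033 − 307·765
3 = −307·73029 + 2482·9033
3 = 2482·155091 − 5271·73029
So 3 = (2482)·155091 + (-5271)·73029.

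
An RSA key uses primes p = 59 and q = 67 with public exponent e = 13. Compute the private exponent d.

φ(n) = (p−1)(q−1) = 58·66 = 3828.
Need d with 13·d ≡ 1 (mod 3828). Apply the extended Euclidean algorithm:
3828 = 294·13 + 6
13 = 2·6 + 1
6 = 6·1 + 0
Back-substitute:
1 = 13 − 2·6
1 = −2·3828 + 589·13
So 13·589 ≡ 1 (mod 3828), hence d = 589.

589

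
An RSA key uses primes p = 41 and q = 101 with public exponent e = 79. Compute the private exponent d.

1519

φ(n) = (p−1)(q−1) = 40·100 = 4000.
Need d with 79·d ≡ 1 (mod 4000). Apply the extended Euclidean algorithm:
4000 = 50×79 + 50
79 = 1×50 + 29
50 = 1×29 + 21
29 = 1×21 + 8
21 = 2×8 + 5
8 = 1×5 + 3
5 = 1×3 + 2
3 = 1×2 + 1
2 = 2×1 + 0
Back-substitute:
1 = 3 − 2
1 = −5 + 2·3
1 = 2·8 − 3·5
1 = −3·21 + 8·8
1 = 8·29 − 11·21
1 = −11·50 + 19·29
1 = 19·79 − 30·50
1 = −30·4000 + 1519·79
So 79·1519 ≡ 1 (mod 4000), hence d = 1519.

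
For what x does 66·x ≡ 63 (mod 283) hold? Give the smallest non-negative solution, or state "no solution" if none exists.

First find gcd(66, 283):
283 = 4·66 + 19
66 = 3·19 + 9
19 = 2·9 + 1
9 = 9·1 + 0
gcd = 1, so a unique solution mod 283 exists.
Back-substitute for the Bézout coefficients:
1 = 19 − 2·9
1 = −2·66 + 7·19
1 = 7·283 − 30·66
So 66·(-30) ≡ 1 (mod 283), giving 66⁻¹ ≡ 253.
x ≡ 66⁻¹·63 ≡ 253·63 ≡ 91 (mod 283).

91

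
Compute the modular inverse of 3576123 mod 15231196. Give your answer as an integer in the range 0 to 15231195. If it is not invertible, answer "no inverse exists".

gcd(15231196, 3576123) by repeated division:
15231196 = 4·3576123 + 926704
3576123 = 3·926704 + 796011
926704 = 1·796011 + 130693
796011 = 6·130693 + 11853
130693 = 11·11853 + 310
11853 = 38·310 + 73
310 = 4·73 + 18
73 = 4·18 + 1
18 = 18·1 + 0
The gcd is 1. Working backward:
1 = 73 − 4·18
1 = −4·310 + 17·73
1 = 17·11853 − 650·310
1 = −650·130693 + 7167·11853
1 = 7167·796011 − 43652·130693
1 = −43652·926704 + 50819·796011
1 = 50819·3576123 − 196109·926704
1 = −196109·15231196 + 835255·3576123
So 3576123·835255 ≡ 1 (mod 15231196).

835255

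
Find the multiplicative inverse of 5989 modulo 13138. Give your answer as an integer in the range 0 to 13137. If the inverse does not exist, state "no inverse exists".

7577

Run Euclid on (13138, 5989):
13138 = 2·5989 + 1160
5989 = 5·1160 + 189
1160 = 6·189 + 26
189 = 7·26 + 7
26 = 3·7 + 5
7 = 1·5 + 2
5 = 2·2 + 1
2 = 2·1 + 0
gcd = 1, so the inverse exists. Back-substitute:
1 = 5 − 2·2
1 = −2·7 + 3·5
1 = 3·26 − 11·7
1 = −11·189 + 80·26
1 = 80·1160 − 491·189
1 = −491·5989 + 2535·1160
1 = 2535·13138 − 5561·5989
So 5989·(-5561) ≡ 1 (mod 13138), and -5561 ≡ 7577 (mod 13138).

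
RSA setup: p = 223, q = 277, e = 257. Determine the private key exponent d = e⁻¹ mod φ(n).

19073

φ(n) = (p−1)(q−1) = 222·276 = 61272.
Need d with 257·d ≡ 1 (mod 61272). Apply the extended Euclidean algorithm:
61272 = 238×257 + 106
257 = 2×106 + 45
106 = 2×45 + 16
45 = 2×16 + 13
16 = 1×13 + 3
13 = 4×3 + 1
3 = 3×1 + 0
Back-substitute:
1 = 13 − 4·3
1 = −4·16 + 5·13
1 = 5·45 − 14·16
1 = −14·106 + 33·45
1 = 33·257 − 80·106
1 = −80·61272 + 19073·257
So 257·19073 ≡ 1 (mod 61272), hence d = 19073.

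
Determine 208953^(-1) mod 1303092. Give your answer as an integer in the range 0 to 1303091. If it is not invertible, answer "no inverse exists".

Compute gcd(208953, 1303092):
1303092 = 6×208953 + 49374
208953 = 4×49374 + 11457
49374 = 4×11457 + 3546
11457 = 3×3546 + 819
3546 = 4×819 + 270
819 = 3×270 + 9
270 = 30×9 + 0
gcd(208953, 1303092) = 9 ≠ 1, so 208953 has no multiplicative inverse modulo 1303092.

no inverse exists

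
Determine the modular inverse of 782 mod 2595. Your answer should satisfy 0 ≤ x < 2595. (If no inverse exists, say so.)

Extended Euclidean algorithm:
2595 = 3·782 + 249
782 = 3·249 + 35
249 = 7·35 + 4
35 = 8·4 + 3
4 = 1·3 + 1
3 = 3·1 + 0
Since gcd(782, 2595) = 1, back-substitute to write 1 as a combination:
1 = 4 − 3
1 = −35 + 9·4
1 = 9·249 − 64·35
1 = −64·782 + 201·249
1 = 201·2595 − 667·782
Thus 782·(-667) ≡ 1 (mod 2595); reducing, -667 mod 2595 = 1928.

1928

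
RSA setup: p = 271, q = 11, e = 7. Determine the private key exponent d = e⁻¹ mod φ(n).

φ(n) = (p−1)(q−1) = 270·10 = 2700.
Need d with 7·d ≡ 1 (mod 2700). Apply the extended Euclidean algorithm:
2700 = 385·7 + 5
7 = 1·5 + 2
5 = 2·2 + 1
2 = 2·1 + 0
Back-substitute:
1 = 5 − 2·2
1 = −2·7 + 3·5
1 = 3·2700 − 1157·7
So 7·(-1157) ≡ 1 (mod 2700), hence d ≡ -1157 ≡ 1543 (mod 2700).

1543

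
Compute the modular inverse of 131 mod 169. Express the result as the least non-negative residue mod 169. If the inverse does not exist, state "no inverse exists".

40

Apply the Euclidean algorithm to 169 and 131:
169 = 1×131 + 38
131 = 3×38 + 17
38 = 2×17 + 4
17 = 4×4 + 1
4 = 4×1 + 0
The gcd is 1. Working backward:
1 = 17 − 4·4
1 = −4·38 + 9·17
1 = 9·131 − 31·38
1 = −31·169 + 40·131
So 131·40 ≡ 1 (mod 169).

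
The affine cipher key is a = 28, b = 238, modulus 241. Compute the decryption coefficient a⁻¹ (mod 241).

Extended Euclidean algorithm:
241 = 8*28 + 17
28 = 1*17 + 11
17 = 1*11 + 6
11 = 1*6 + 5
6 = 1*5 + 1
5 = 5*1 + 0
Since gcd(28, 241) = 1, back-substitute to write 1 as a combination:
1 = 6 − 5
1 = −11 + 2·6
1 = 2·17 − 3·11
1 = −3·28 + 5·17
1 = 5·241 − 43·28
Thus 28·(-43) ≡ 1 (mod 241); reducing, -43 mod 241 = 198.

198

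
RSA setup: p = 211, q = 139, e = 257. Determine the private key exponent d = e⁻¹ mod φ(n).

φ(n) = (p−1)(q−1) = 210·138 = 28980.
Need d with 257·d ≡ 1 (mod 28980). Apply the extended Euclidean algorithm:
28980 = 112·257 + 196
257 = 1·196 + 61
196 = 3·61 + 13
61 = 4·13 + 9
13 = 1·9 + 4
9 = 2·4 + 1
4 = 4·1 + 0
Back-substitute:
1 = 9 − 2·4
1 = −2·13 + 3·9
1 = 3·61 − 14·13
1 = −14·196 + 45·61
1 = 45·257 − 59·196
1 = −59·28980 + 6653·257
So 257·6653 ≡ 1 (mod 28980), hence d = 6653.

6653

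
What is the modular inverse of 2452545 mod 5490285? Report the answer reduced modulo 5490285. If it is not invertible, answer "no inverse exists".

no inverse exists

Euclidean algorithm on 5490285, 2452545:
5490285 = 2·2452545 + 585195
2452545 = 4·585195 + 111765
585195 = 5·111765 + 26370
111765 = 4·26370 + 6285
26370 = 4·6285 + 1230
6285 = 5·1230 + 135
1230 = 9·135 + 15
135 = 9·15 + 0
gcd(2452545, 5490285) = 15 ≠ 1, so 2452545 has no multiplicative inverse modulo 5490285.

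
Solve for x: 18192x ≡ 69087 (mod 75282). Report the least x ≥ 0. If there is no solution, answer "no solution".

gcd(18192, 75282):
75282 = 4·18192 + 2514
18192 = 7·2514 + 594
2514 = 4·594 + 138
594 = 4·138 + 42
138 = 3·42 + 12
42 = 3·12 + 6
12 = 2·6 + 0
gcd = 6, but 6 ∤ 69087, so the congruence has no solution.

no solution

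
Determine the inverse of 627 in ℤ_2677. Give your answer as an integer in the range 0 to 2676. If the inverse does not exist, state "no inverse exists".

gcd(2677, 627) by repeated division:
2677 = 4·627 + 169
627 = 3·169 + 120
169 = 1·120 + 49
120 = 2·49 + 22
49 = 2·22 + 5
22 = 4·5 + 2
5 = 2·2 + 1
2 = 2·1 + 0
Since gcd(627, 2677) = 1, back-substitute to write 1 as a combination:
1 = 5 − 2·2
1 = −2·22 + 9·5
1 = 9·49 − 20·22
1 = −20·120 + 49·49
1 = 49·169 − 69·120
1 = −69·627 + 256·169
1 = 256·2677 − 1093·627
So 627·(-1093) ≡ 1 (mod 2677), and -1093 ≡ 1584 (mod 2677).

1584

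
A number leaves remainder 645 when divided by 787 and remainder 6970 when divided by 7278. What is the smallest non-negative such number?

Write x = 645 + 787·k. Then 787·k ≡ 6970 − 645 ≡ 6325 (mod 7278).
Need 787⁻¹ mod 7278. Extended Euclid on (7278, 787):
7278 = 9*787 + 195
787 = 4*195 + 7
195 = 27*7 + 6
7 = 1*6 + 1
6 = 6*1 + 0
Back-substitute:
1 = 7 − 6
1 = −195 + 28·7
1 = 28·787 − 113·195
1 = −113·7278 + 1045·787
787⁻¹ ≡ 1045 (mod 7278), so k ≡ 1045·6325 ≡ 1201 (mod 7278).
x = 645 + 787·1201 = 945832.

945832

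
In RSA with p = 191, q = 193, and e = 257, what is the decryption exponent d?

28673

φ(n) = (p−1)(q−1) = 190·192 = 36480.
Need d with 257·d ≡ 1 (mod 36480). Apply the extended Euclidean algorithm:
36480 = 141×257 + 243
257 = 1×243 + 14
243 = 17×14 + 5
14 = 2×5 + 4
5 = 1×4 + 1
4 = 4×1 + 0
Back-substitute:
1 = 5 − 4
1 = −14 + 3·5
1 = 3·243 − 52·14
1 = −52·257 + 55·243
1 = 55·36480 − 7807·257
So 257·(-7807) ≡ 1 (mod 36480), hence d ≡ -7807 ≡ 28673 (mod 36480).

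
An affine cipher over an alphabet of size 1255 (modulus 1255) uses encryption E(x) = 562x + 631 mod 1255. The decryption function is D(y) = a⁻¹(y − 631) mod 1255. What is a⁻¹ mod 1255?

Extended Euclidean algorithm:
1255 = 2·562 + 131
562 = 4·131 + 38
131 = 3·38 + 17
38 = 2·17 + 4
17 = 4·4 + 1
4 = 4·1 + 0
gcd = 1, so the inverse exists. Back-substitute:
1 = 17 − 4·4
1 = −4·38 + 9·17
1 = 9·131 − 31·38
1 = −31·562 + 133·131
1 = 133·1255 − 297·562
Hence 562⁻¹ ≡ -297 ≡ 958 (mod 1255).

958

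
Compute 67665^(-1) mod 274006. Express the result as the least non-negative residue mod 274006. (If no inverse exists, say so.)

Extended Euclidean algorithm:
274006 = 4×67665 + 3346
67665 = 20×3346 + 745
3346 = 4×745 + 366
745 = 2×366 + 13
366 = 28×13 + 2
13 = 6×2 + 1
2 = 2×1 + 0
Since gcd(67665, 274006) = 1, back-substitute to write 1 as a combination:
1 = 13 − 6·2
1 = −6·366 + 169·13
1 = 169·745 − 344·366
1 = −344·3346 + 1545·745
1 = 1545·67665 − 31244·3346
1 = −31244·274006 + 126521·67665
So 67665·126521 ≡ 1 (mod 274006).

126521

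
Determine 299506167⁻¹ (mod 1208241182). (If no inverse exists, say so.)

365128885

Run Euclid on (1208241182, 299506167):
1208241182 = 4×299506167 + 10216514
299506167 = 29×10216514 + 3227261
10216514 = 3×3227261 + 534731
3227261 = 6×534731 + 18875
534731 = 28×18875 + 6231
18875 = 3×6231 + 182
6231 = 34×182 + 43
182 = 4×43 + 10
43 = 4×10 + 3
10 = 3×3 + 1
3 = 3×1 + 0
Since gcd(299506167, 1208241182) = 1, back-substitute to write 1 as a combination:
1 = 10 − 3·3
1 = −3·43 + 13·10
1 = 13·182 − 55·43
1 = −55·6231 + 1883·182
1 = 1883·18875 − 5704·6231
1 = −5704·534731 + 161595·18875
1 = 161595·3227261 − 975274·534731
1 = −975274·10216514 + 3087417·3227261
1 = 3087417·299506167 − 90510367·10216514
1 = −90510367·1208241182 + 365128885·299506167
So 299506167·365128885 ≡ 1 (mod 1208241182).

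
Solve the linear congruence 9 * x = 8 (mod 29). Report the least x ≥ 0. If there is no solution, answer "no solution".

17

First find gcd(9, 29):
29 = 3×9 + 2
9 = 4×2 + 1
2 = 2×1 + 0
gcd = 1, so a unique solution mod 29 exists.
Back-substitute for the Bézout coefficients:
1 = 9 − 4·2
1 = −4·29 + 13·9
So 9·(13) ≡ 1 (mod 29), giving 9⁻¹ ≡ 13.
x ≡ 9⁻¹·8 ≡ 13·8 ≡ 17 (mod 29).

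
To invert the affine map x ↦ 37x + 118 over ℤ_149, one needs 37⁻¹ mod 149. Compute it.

gcd(149, 37) by repeated division:
149 = 4*37 + 1
37 = 37*1 + 0
The gcd is 1. Working backward:
1 = 149 − 4·37
So 37·(-4) ≡ 1 (mod 149), and -4 ≡ 145 (mod 149).

145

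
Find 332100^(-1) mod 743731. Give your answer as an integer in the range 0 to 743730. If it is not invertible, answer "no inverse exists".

176088

Run Euclid on (743731, 332100):
743731 = 2*332100 + 79531
332100 = 4*79531 + 13976
79531 = 5*13976 + 9651
13976 = 1*9651 + 4325
9651 = 2*4325 + 1001
4325 = 4*1001 + 321
1001 = 3*321 + 38
321 = 8*38 + 17
38 = 2*17 + 4
17 = 4*4 + 1
4 = 4*1 + 0
The gcd is 1. Working backward:
1 = 17 − 4·4
1 = −4·38 + 9·17
1 = 9·321 − 76·38
1 = −76·1001 + 237·321
1 = 237·4325 − 1024·1001
1 = −1024·9651 + 2285·4325
1 = 2285·13976 − 3309·9651
1 = −3309·79531 + 18830·13976
1 = 18830·332100 − 78629·79531
1 = −78629·743731 + 176088·332100
So 332100·176088 ≡ 1 (mod 743731).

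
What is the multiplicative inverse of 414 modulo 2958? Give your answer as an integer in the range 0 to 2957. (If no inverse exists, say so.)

Euclidean algorithm on 2958, 414:
2958 = 7*414 + 60
414 = 6*60 + 54
60 = 1*54 + 6
54 = 9*6 + 0
gcd(414, 2958) = 6 ≠ 1, so 414 has no multiplicative inverse modulo 2958.

no inverse exists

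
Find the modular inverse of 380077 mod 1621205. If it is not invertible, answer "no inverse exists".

1219748

gcd(1621205, 380077) by repeated division:
1621205 = 4·380077 + 100897
380077 = 3·100897 + 77386
100897 = 1·77386 + 23511
77386 = 3·23511 + 6853
23511 = 3·6853 + 2952
6853 = 2·2952 + 949
2952 = 3·949 + 105
949 = 9·105 + 4
105 = 26·4 + 1
4 = 4·1 + 0
Since gcd(380077, 1621205) = 1, back-substitute to write 1 as a combination:
1 = 105 − 26·4
1 = −26·949 + 235·105
1 = 235·2952 − 731·949
1 = −731·6853 + 1697·2952
1 = 1697·23511 − 5822·6853
1 = −5822·77386 + 19163·23511
1 = 19163·100897 − 24985·77386
1 = −24985·380077 + 94118·100897
1 = 94118·1621205 − 401457·380077
Hence 380077⁻¹ ≡ -401457 ≡ 1219748 (mod 1621205).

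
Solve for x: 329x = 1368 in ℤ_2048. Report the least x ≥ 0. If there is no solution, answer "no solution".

First find gcd(329, 2048):
2048 = 6×329 + 74
329 = 4×74 + 33
74 = 2×33 + 8
33 = 4×8 + 1
8 = 8×1 + 0
gcd = 1, so a unique solution mod 2048 exists.
Back-substitute for the Bézout coefficients:
1 = 33 − 4·8
1 = −4·74 + 9·33
1 = 9·329 − 40·74
1 = −40·2048 + 249·329
So 329·(249) ≡ 1 (mod 2048), giving 329⁻¹ ≡ 249.
x ≡ 329⁻¹·1368 ≡ 249·1368 ≡ 664 (mod 2048).

664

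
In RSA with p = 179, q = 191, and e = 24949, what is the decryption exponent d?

3069

φ(n) = (p−1)(q−1) = 178·190 = 33820.
Need d with 24949·d ≡ 1 (mod 33820). Apply the extended Euclidean algorithm:
33820 = 1·24949 + 8871
24949 = 2·8871 + 7207
8871 = 1·7207 + 1664
7207 = 4·1664 + 551
1664 = 3·551 + 11
551 = 50·11 + 1
11 = 11·1 + 0
Back-substitute:
1 = 551 − 50·11
1 = −50·1664 + 151·551
1 = 151·7207 − 654·1664
1 = −654·8871 + 805·7207
1 = 805·24949 − 2264·8871
1 = −2264·33820 + 3069·24949
So 24949·3069 ≡ 1 (mod 33820), hence d = 3069.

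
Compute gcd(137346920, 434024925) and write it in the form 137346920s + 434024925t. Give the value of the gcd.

Apply Euclid's algorithm to 434024925 and 137346920:
434024925 = 3*137346920 + 21984165
137346920 = 6*21984165 + 5441930
21984165 = 4*5441930 + 216445
5441930 = 25*216445 + 30805
216445 = 7*30805 + 810
30805 = 38*810 + 25
810 = 32*25 + 10
25 = 2*10 + 5
10 = 2*5 + 0
gcd(137346920, 434024925) = 5.
Back-substituting:
5 = 25 − 2·10
5 = −2·810 + 65·25
5 = 65·30805 − 2472·810
5 = −2472·216445 + 17369·30805
5 = 17369·5441930 − 436697·216445
5 = −436697·21984165 + 1764157·5441930
5 = 1764157·137346920 − 11021639·21984165
5 = −11021639·434024925 + 34829074·137346920
So 5 = (-11021639)·434024925 + (34829074)·137346920.

5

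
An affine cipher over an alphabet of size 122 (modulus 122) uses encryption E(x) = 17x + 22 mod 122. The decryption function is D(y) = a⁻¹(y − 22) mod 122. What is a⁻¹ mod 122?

Extended Euclidean algorithm:
122 = 7*17 + 3
17 = 5*3 + 2
3 = 1*2 + 1
2 = 2*1 + 0
The gcd is 1. Working backward:
1 = 3 − 2
1 = −17 + 6·3
1 = 6·122 − 43·17
So 17·(-43) ≡ 1 (mod 122), and -43 ≡ 79 (mod 122).

79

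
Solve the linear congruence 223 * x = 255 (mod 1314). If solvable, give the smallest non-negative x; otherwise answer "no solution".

885

First find gcd(223, 1314):
1314 = 5*223 + 199
223 = 1*199 + 24
199 = 8*24 + 7
24 = 3*7 + 3
7 = 2*3 + 1
3 = 3*1 + 0
gcd = 1, so a unique solution mod 1314 exists.
Back-substitute for the Bézout coefficients:
1 = 7 − 2·3
1 = −2·24 + 7·7
1 = 7·199 − 58·24
1 = −58·223 + 65·199
1 = 65·1314 − 383·223
So 223·(-383) ≡ 1 (mod 1314), giving 223⁻¹ ≡ 931.
x ≡ 223⁻¹·255 ≡ 931·255 ≡ 885 (mod 1314).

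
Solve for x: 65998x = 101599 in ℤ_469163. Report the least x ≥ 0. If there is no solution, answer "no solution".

First find gcd(65998, 469163):
469163 = 7·65998 + 7177
65998 = 9·7177 + 1405
7177 = 5·1405 + 152
1405 = 9·152 + 37
152 = 4·37 + 4
37 = 9·4 + 1
4 = 4·1 + 0
gcd = 1, so a unique solution mod 469163 exists.
Back-substitute for the Bézout coefficients:
1 = 37 − 9·4
1 = −9·152 + 37·37
1 = 37·1405 − 342·152
1 = −342·7177 + 1747·1405
1 = 1747·65998 − 16065·7177
1 = −16065·469163 + 114202·65998
So 65998·(114202) ≡ 1 (mod 469163), giving 65998⁻¹ ≡ 114202.
x ≡ 65998⁻¹·101599 ≡ 114202·101599 ≡ 408008 (mod 469163).

408008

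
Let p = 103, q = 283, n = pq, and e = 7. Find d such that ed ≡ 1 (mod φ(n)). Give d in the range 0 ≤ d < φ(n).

24655

φ(n) = (p−1)(q−1) = 102·282 = 28764.
Need d with 7·d ≡ 1 (mod 28764). Apply the extended Euclidean algorithm:
28764 = 4109·7 + 1
7 = 7·1 + 0
Back-substitute:
1 = 28764 − 4109·7
So 7·(-4109) ≡ 1 (mod 28764), hence d ≡ -4109 ≡ 24655 (mod 28764).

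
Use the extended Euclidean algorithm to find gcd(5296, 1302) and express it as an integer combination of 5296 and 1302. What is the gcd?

2

Apply Euclid's algorithm to 5296 and 1302:
5296 = 4×1302 + 88
1302 = 14×88 + 70
88 = 1×70 + 18
70 = 3×18 + 16
18 = 1×16 + 2
16 = 8×2 + 0
gcd(5296, 1302) = 2.
Back-substituting:
2 = 18 − 16
2 = −70 + 4·18
2 = 4·88 − 5·70
2 = −5·1302 + 74·88
2 = 74·5296 − 301·1302
So 2 = (74)·5296 + (-301)·1302.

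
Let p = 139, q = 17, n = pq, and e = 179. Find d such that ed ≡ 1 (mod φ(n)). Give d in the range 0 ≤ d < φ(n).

2171

φ(n) = (p−1)(q−1) = 138·16 = 2208.
Need d with 179·d ≡ 1 (mod 2208). Apply the extended Euclidean algorithm:
2208 = 12·179 + 60
179 = 2·60 + 59
60 = 1·59 + 1
59 = 59·1 + 0
Back-substitute:
1 = 60 − 59
1 = −179 + 3·60
1 = 3·2208 − 37·179
So 179·(-37) ≡ 1 (mod 2208), hence d ≡ -37 ≡ 2171 (mod 2208).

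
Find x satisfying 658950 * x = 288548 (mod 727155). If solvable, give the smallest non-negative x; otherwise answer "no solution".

gcd(658950, 727155):
727155 = 1·658950 + 68205
658950 = 9·68205 + 45105
68205 = 1·45105 + 23100
45105 = 1·23100 + 22005
23100 = 1·22005 + 1095
22005 = 20·1095 + 105
1095 = 10·105 + 45
105 = 2·45 + 15
45 = 3·15 + 0
gcd = 15, but 15 ∤ 288548, so the congruence has no solution.

no solution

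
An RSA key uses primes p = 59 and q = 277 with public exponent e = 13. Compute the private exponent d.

6157

φ(n) = (p−1)(q−1) = 58·276 = 16008.
Need d with 13·d ≡ 1 (mod 16008). Apply the extended Euclidean algorithm:
16008 = 1231·13 + 5
13 = 2·5 + 3
5 = 1·3 + 2
3 = 1·2 + 1
2 = 2·1 + 0
Back-substitute:
1 = 3 − 2
1 = −5 + 2·3
1 = 2·13 − 5·5
1 = −5·16008 + 6157·13
So 13·6157 ≡ 1 (mod 16008), hence d = 6157.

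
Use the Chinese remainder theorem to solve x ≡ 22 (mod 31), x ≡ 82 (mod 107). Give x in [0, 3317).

Write x = 22 + 31·k. Then 31·k ≡ 82 − 22 ≡ 60 (mod 107).
Need 31⁻¹ mod 107. Extended Euclid on (107, 31):
107 = 3*31 + 14
31 = 2*14 + 3
14 = 4*3 + 2
3 = 1*2 + 1
2 = 2*1 + 0
Back-substitute:
1 = 3 − 2
1 = −14 + 5·3
1 = 5·31 − 11·14
1 = −11·107 + 38·31
31⁻¹ ≡ 38 (mod 107), so k ≡ 38·60 ≡ 33 (mod 107).
x = 22 + 31·33 = 1045.

1045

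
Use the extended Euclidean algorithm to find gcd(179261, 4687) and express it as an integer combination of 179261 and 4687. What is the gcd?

1

Repeated division:
179261 = 38*4687 + 1155
4687 = 4*1155 + 67
1155 = 17*67 + 16
67 = 4*16 + 3
16 = 5*3 + 1
3 = 3*1 + 0
gcd(179261, 4687) = 1.
Back-substituting:
1 = 16 − 5·3
1 = −5·67 + 21·16
1 = 21·1155 − 362·67
1 = −362·4687 + 1469·1155
1 = 1469·179261 − 56184·4687
So 1 = (1469)·179261 + (-56184)·4687.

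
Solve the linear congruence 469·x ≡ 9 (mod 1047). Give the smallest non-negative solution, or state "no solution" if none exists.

First find gcd(469, 1047):
1047 = 2*469 + 109
469 = 4*109 + 33
109 = 3*33 + 10
33 = 3*10 + 3
10 = 3*3 + 1
3 = 3*1 + 0
gcd = 1, so a unique solution mod 1047 exists.
Back-substitute for the Bézout coefficients:
1 = 10 − 3·3
1 = −3·33 + 10·10
1 = 10·109 − 33·33
1 = −33·469 + 142·109
1 = 142·1047 − 317·469
So 469·(-317) ≡ 1 (mod 1047), giving 469⁻¹ ≡ 730.
x ≡ 469⁻¹·9 ≡ 730·9 ≡ 288 (mod 1047).

288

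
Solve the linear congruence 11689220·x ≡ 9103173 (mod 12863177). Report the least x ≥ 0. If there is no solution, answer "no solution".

6880258

First find gcd(11689220, 12863177):
12863177 = 1·11689220 + 1173957
11689220 = 9·1173957 + 1123607
1173957 = 1·1123607 + 50350
1123607 = 22·50350 + 15907
50350 = 3·15907 + 2629
15907 = 6·2629 + 133
2629 = 19·133 + 102
133 = 1·102 + 31
102 = 3·31 + 9
31 = 3·9 + 4
9 = 2·4 + 1
4 = 4·1 + 0
gcd = 1, so a unique solution mod 12863177 exists.
Back-substitute for the Bézout coefficients:
1 = 9 − 2·4
1 = −2·31 + 7·9
1 = 7·102 − 23·31
1 = −23·133 + 30·102
1 = 30·2629 − 593·133
1 = −593·15907 + 3588·2629
1 = 3588·50350 − 11357·15907
1 = −11357·1123607 + 253442·50350
1 = 253442·1173957 − 264799·1123607
1 = −264799·11689220 + 2636633·1173957
1 = 2636633·12863177 − 2901432·11689220
So 11689220·(-2901432) ≡ 1 (mod 12863177), giving 11689220⁻¹ ≡ 9961745.
x ≡ 11689220⁻¹·9103173 ≡ 9961745·9103173 ≡ 6880258 (mod 12863177).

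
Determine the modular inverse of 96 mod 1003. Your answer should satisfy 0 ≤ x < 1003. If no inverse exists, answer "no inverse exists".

Run Euclid on (1003, 96):
1003 = 10*96 + 43
96 = 2*43 + 10
43 = 4*10 + 3
10 = 3*3 + 1
3 = 3*1 + 0
The gcd is 1. Working backward:
1 = 10 − 3·3
1 = −3·43 + 13·10
1 = 13·96 − 29·43
1 = −29·1003 + 303·96
So 96·303 ≡ 1 (mod 1003).

303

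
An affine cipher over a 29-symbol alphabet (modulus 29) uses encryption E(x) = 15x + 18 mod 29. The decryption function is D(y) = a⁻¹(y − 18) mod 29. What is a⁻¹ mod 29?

2

Run Euclid on (29, 15):
29 = 1·15 + 14
15 = 1·14 + 1
14 = 14·1 + 0
Since gcd(15, 29) = 1, back-substitute to write 1 as a combination:
1 = 15 − 14
1 = −29 + 2·15
So 15·2 ≡ 1 (mod 29).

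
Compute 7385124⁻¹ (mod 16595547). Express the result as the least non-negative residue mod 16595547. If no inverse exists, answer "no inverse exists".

no inverse exists

Euclidean algorithm on 16595547, 7385124:
16595547 = 2·7385124 + 1825299
7385124 = 4·1825299 + 83928
1825299 = 21·83928 + 62811
83928 = 1·62811 + 21117
62811 = 2·21117 + 20577
21117 = 1·20577 + 540
20577 = 38·540 + 57
540 = 9·57 + 27
57 = 2·27 + 3
27 = 9·3 + 0
gcd(7385124, 16595547) = 3 ≠ 1, so 7385124 has no multiplicative inverse modulo 16595547.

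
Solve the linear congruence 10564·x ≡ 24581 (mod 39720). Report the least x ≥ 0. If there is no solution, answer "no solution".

gcd(10564, 39720):
39720 = 3×10564 + 8028
10564 = 1×8028 + 2536
8028 = 3×2536 + 420
2536 = 6×420 + 16
420 = 26×16 + 4
16 = 4×4 + 0
gcd = 4, but 4 ∤ 24581, so the congruence has no solution.

no solution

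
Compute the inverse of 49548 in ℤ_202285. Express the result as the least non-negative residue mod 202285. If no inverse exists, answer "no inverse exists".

27627

Extended Euclidean algorithm:
202285 = 4·49548 + 4093
49548 = 12·4093 + 432
4093 = 9·432 + 205
432 = 2·205 + 22
205 = 9·22 + 7
22 = 3·7 + 1
7 = 7·1 + 0
The gcd is 1. Working backward:
1 = 22 − 3·7
1 = −3·205 + 28·22
1 = 28·432 − 59·205
1 = −59·4093 + 559·432
1 = 559·49548 − 6767·4093
1 = −6767·202285 + 27627·49548
So 49548·27627 ≡ 1 (mod 202285).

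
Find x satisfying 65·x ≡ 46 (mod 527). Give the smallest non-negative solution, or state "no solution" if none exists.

First find gcd(65, 527):
527 = 8×65 + 7
65 = 9×7 + 2
7 = 3×2 + 1
2 = 2×1 + 0
gcd = 1, so a unique solution mod 527 exists.
Back-substitute for the Bézout coefficients:
1 = 7 − 3·2
1 = −3·65 + 28·7
1 = 28·527 − 227·65
So 65·(-227) ≡ 1 (mod 527), giving 65⁻¹ ≡ 300.
x ≡ 65⁻¹·46 ≡ 300·46 ≡ 98 (mod 527).

98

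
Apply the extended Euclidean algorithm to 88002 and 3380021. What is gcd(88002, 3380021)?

Apply Euclid's algorithm to 3380021 and 88002:
3380021 = 38·88002 + 35945
88002 = 2·35945 + 16112
35945 = 2·16112 + 3721
16112 = 4·3721 + 1228
3721 = 3·1228 + 37
1228 = 33·37 + 7
37 = 5·7 + 2
7 = 3·2 + 1
2 = 2·1 + 0
gcd(88002, 3380021) = 1.
Working backward:
1 = 7 − 3·2
1 = −3·37 + 16·7
1 = 16·1228 − 531·37
1 = −531·3721 + 1609·1228
1 = 1609·16112 − 6967·3721
1 = −6967·35945 + 15543·16112
1 = 15543·88002 − 38053·35945
1 = −38053·3380021 + 1461557·88002
So 1 = (-38053)·3380021 + (1461557)·88002.

1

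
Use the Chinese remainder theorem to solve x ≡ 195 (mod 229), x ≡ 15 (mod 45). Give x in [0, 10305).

195

Write x = 195 + 229·k. Then 229·k ≡ 15 − 195 ≡ 0 (mod 45).
Need 229⁻¹ mod 45. Extended Euclid on (45, 4):
45 = 11*4 + 1
4 = 4*1 + 0
Back-substitute:
1 = 45 − 11·4
229⁻¹ ≡ 34 (mod 45), so k ≡ 34·0 ≡ 0 (mod 45).
x = 195 + 229·0 = 195.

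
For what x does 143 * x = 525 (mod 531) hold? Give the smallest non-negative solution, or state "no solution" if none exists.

First find gcd(143, 531):
531 = 3*143 + 102
143 = 1*102 + 41
102 = 2*41 + 20
41 = 2*20 + 1
20 = 20*1 + 0
gcd = 1, so a unique solution mod 531 exists.
Back-substitute for the Bézout coefficients:
1 = 41 − 2·20
1 = −2·102 + 5·41
1 = 5·143 − 7·102
1 = −7·531 + 26·143
So 143·(26) ≡ 1 (mod 531), giving 143⁻¹ ≡ 26.
x ≡ 143⁻¹·525 ≡ 26·525 ≡ 375 (mod 531).

375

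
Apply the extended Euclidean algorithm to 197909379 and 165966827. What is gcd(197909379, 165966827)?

Apply Euclid's algorithm to 197909379 and 165966827:
197909379 = 1·165966827 + 31942552
165966827 = 5·31942552 + 6254067
31942552 = 5·6254067 + 672217
6254067 = 9·672217 + 204114
672217 = 3·204114 + 59875
204114 = 3·59875 + 24489
59875 = 2·24489 + 10897
24489 = 2·10897 + 2695
10897 = 4·2695 + 117
2695 = 23·117 + 4
117 = 29·4 + 1
4 = 4·1 + 0
gcd(197909379, 165966827) = 1.
Working backward:
1 = 117 − 29·4
1 = −29·2695 + 668·117
1 = 668·10897 − 2701·2695
1 = −2701·24489 + 6070·10897
1 = 6070·59875 − 14841·24489
1 = −14841·204114 + 50593·59875
1 = 50593·672217 − 166620·204114
1 = −166620·6254067 + 1550173·672217
1 = 1550173·31942552 − 7917485·6254067
1 = −7917485·165966827 + 41137598·31942552
1 = 41137598·197909379 − 49055083·165966827
So 1 = (41137598)·197909379 + (-49055083)·165966827.

1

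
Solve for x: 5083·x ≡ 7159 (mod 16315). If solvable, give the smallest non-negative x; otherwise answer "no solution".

no solution

gcd(5083, 16315):
16315 = 3*5083 + 1066
5083 = 4*1066 + 819
1066 = 1*819 + 247
819 = 3*247 + 78
247 = 3*78 + 13
78 = 6*13 + 0
gcd = 13, but 13 ∤ 7159, so the congruence has no solution.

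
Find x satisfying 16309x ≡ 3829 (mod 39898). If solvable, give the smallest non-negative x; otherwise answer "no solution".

28503

First find gcd(16309, 39898):
39898 = 2·16309 + 7280
16309 = 2·7280 + 1749
7280 = 4·1749 + 284
1749 = 6·284 + 45
284 = 6·45 + 14
45 = 3·14 + 3
14 = 4·3 + 2
3 = 1·2 + 1
2 = 2·1 + 0
gcd = 1, so a unique solution mod 39898 exists.
Back-substitute for the Bézout coefficients:
1 = 3 − 2
1 = −14 + 5·3
1 = 5·45 − 16·14
1 = −16·284 + 101·45
1 = 101·1749 − 622·284
1 = −622·7280 + 2589·1749
1 = 2589·16309 − 5800·7280
1 = −5800·39898 + 14189·16309
So 16309·(14189) ≡ 1 (mod 39898), giving 16309⁻¹ ≡ 14189.
x ≡ 16309⁻¹·3829 ≡ 14189·3829 ≡ 28503 (mod 39898).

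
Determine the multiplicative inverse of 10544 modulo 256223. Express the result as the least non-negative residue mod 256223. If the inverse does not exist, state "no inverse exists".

Apply the Euclidean algorithm to 256223 and 10544:
256223 = 24×10544 + 3167
10544 = 3×3167 + 1043
3167 = 3×1043 + 38
1043 = 27×38 + 17
38 = 2×17 + 4
17 = 4×4 + 1
4 = 4×1 + 0
gcd = 1, so the inverse exists. Back-substitute:
1 = 17 − 4·4
1 = −4·38 + 9·17
1 = 9·1043 − 247·38
1 = −247·3167 + 750·1043
1 = 750·10544 − 2497·3167
1 = −2497·256223 + 60678·10544
So 10544·60678 ≡ 1 (mod 256223).

60678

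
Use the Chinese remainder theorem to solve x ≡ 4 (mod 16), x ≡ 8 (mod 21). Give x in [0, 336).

260

Write x = 4 + 16·k. Then 16·k ≡ 8 − 4 ≡ 4 (mod 21).
Need 16⁻¹ mod 21. Extended Euclid on (21, 16):
21 = 1·16 + 5
16 = 3·5 + 1
5 = 5·1 + 0
Back-substitute:
1 = 16 − 3·5
1 = −3·21 + 4·16
16⁻¹ ≡ 4 (mod 21), so k ≡ 4·4 ≡ 16 (mod 21).
x = 4 + 16·16 = 260.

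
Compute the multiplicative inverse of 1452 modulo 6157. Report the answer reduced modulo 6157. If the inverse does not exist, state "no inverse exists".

4728

Extended Euclidean algorithm:
6157 = 4·1452 + 349
1452 = 4·349 + 56
349 = 6·56 + 13
56 = 4·13 + 4
13 = 3·4 + 1
4 = 4·1 + 0
gcd = 1, so the inverse exists. Back-substitute:
1 = 13 − 3·4
1 = −3·56 + 13·13
1 = 13·349 − 81·56
1 = −81·1452 + 337·349
1 = 337·6157 − 1429·1452
Thus 1452·(-1429) ≡ 1 (mod 6157); reducing, -1429 mod 6157 = 4728.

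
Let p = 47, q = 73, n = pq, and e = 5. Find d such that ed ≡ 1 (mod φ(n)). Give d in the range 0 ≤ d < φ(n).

φ(n) = (p−1)(q−1) = 46·72 = 3312.
Need d with 5·d ≡ 1 (mod 3312). Apply the extended Euclidean algorithm:
3312 = 662·5 + 2
5 = 2·2 + 1
2 = 2·1 + 0
Back-substitute:
1 = 5 − 2·2
1 = −2·3312 + 1325·5
So 5·1325 ≡ 1 (mod 3312), hence d = 1325.

1325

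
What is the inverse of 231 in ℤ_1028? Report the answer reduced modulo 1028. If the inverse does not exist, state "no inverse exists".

939

Run Euclid on (1028, 231):
1028 = 4×231 + 104
231 = 2×104 + 23
104 = 4×23 + 12
23 = 1×12 + 11
12 = 1×11 + 1
11 = 11×1 + 0
The gcd is 1. Working backward:
1 = 12 − 11
1 = −23 + 2·12
1 = 2·104 − 9·23
1 = −9·231 + 20·104
1 = 20·1028 − 89·231
So 231·(-89) ≡ 1 (mod 1028), and -89 ≡ 939 (mod 1028).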